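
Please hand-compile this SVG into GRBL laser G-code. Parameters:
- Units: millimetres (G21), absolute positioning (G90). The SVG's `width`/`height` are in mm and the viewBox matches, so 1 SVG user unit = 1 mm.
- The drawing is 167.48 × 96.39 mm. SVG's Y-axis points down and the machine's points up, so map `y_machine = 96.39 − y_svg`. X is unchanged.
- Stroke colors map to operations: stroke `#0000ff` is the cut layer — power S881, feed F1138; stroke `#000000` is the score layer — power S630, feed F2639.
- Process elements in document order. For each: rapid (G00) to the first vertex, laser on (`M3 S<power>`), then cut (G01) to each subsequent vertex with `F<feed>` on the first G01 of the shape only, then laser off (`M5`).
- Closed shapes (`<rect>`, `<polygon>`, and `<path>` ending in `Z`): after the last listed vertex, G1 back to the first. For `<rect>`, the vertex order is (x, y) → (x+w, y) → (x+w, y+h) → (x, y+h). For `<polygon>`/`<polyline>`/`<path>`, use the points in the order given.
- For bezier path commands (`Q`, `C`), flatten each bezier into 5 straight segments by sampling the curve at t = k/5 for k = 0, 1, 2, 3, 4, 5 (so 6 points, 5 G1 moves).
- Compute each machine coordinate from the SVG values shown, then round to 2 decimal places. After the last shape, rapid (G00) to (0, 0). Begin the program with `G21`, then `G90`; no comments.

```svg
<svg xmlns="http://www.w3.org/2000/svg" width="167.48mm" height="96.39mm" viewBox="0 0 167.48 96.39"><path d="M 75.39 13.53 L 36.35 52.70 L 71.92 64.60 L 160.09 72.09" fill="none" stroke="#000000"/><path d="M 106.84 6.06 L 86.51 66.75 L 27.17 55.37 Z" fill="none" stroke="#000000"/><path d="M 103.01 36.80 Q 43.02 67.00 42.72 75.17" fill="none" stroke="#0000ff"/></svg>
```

Since the viewBox matches the mm dimensions, user units are millimetres directly. The only transform is the Y-flip y_m = 96.39 − y_svg.

Shape 1 is a open polyline drawn with `<path>`. Its stroke #000000 means score at S630, F2639. After flipping Y the toolpath is (75.39,82.86) → (36.35,43.69) → (71.92,31.79) → (160.09,24.30).

Shape 2 is a closed polygon drawn with `<path>`. Its stroke #000000 means score at S630, F2639. After flipping Y the toolpath is (106.84,90.33) → (86.51,29.64) → (27.17,41.02) → (106.84,90.33), returning to the start.

Shape 3 is a quadratic bezier drawn with `<path>`. Its stroke #0000ff means cut at S881, F1138. After flipping Y the toolpath is (103.01,59.59) → (81.40,48.39) → (64.57,38.95) → (52.51,31.28) → (45.23,25.37) → (42.72,21.22).

G21
G90
G00 X75.39 Y82.86
M3 S630
G01 X36.35 Y43.69 F2639
G01 X71.92 Y31.79
G01 X160.09 Y24.30
M5
G00 X106.84 Y90.33
M3 S630
G01 X86.51 Y29.64 F2639
G01 X27.17 Y41.02
G01 X106.84 Y90.33
M5
G00 X103.01 Y59.59
M3 S881
G01 X81.40 Y48.39 F1138
G01 X64.57 Y38.95
G01 X52.51 Y31.28
G01 X45.23 Y25.37
G01 X42.72 Y21.22
M5
G00 X0.00 Y0.00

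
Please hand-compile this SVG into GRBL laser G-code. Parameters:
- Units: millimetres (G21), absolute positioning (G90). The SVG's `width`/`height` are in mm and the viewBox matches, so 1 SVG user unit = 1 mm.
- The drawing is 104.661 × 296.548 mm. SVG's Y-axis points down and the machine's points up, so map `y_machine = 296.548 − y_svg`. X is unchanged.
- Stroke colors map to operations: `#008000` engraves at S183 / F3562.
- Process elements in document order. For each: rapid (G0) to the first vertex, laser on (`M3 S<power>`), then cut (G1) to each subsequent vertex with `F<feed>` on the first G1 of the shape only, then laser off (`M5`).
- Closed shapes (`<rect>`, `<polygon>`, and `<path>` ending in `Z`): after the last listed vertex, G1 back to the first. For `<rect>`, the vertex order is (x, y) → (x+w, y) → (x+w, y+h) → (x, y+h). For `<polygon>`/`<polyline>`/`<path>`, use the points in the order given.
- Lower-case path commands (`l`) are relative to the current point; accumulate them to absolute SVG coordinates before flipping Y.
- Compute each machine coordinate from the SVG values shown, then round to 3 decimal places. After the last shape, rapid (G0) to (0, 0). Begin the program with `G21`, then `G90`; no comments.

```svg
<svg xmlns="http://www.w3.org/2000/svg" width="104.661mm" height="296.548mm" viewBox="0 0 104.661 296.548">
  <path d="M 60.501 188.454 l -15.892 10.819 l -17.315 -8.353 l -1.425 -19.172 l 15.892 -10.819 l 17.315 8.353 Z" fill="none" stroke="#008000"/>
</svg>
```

Since the viewBox matches the mm dimensions, user units are millimetres directly. The only transform is the Y-flip y_m = 296.548 − y_svg.

Shape 1 is a regular polygon drawn with `<path>`. Its stroke #008000 means engrave at S183, F3562. After flipping Y the toolpath is (60.501,108.094) → (44.609,97.275) → (27.294,105.628) → (25.869,124.800) → (41.761,135.619) → (59.076,127.266) → (60.501,108.094), returning to the start.

G21
G90
G0 X60.501 Y108.094
M3 S183
G1 X44.609 Y97.275 F3562
G1 X27.294 Y105.628
G1 X25.869 Y124.800
G1 X41.761 Y135.619
G1 X59.076 Y127.266
G1 X60.501 Y108.094
M5
G0 X0.000 Y0.000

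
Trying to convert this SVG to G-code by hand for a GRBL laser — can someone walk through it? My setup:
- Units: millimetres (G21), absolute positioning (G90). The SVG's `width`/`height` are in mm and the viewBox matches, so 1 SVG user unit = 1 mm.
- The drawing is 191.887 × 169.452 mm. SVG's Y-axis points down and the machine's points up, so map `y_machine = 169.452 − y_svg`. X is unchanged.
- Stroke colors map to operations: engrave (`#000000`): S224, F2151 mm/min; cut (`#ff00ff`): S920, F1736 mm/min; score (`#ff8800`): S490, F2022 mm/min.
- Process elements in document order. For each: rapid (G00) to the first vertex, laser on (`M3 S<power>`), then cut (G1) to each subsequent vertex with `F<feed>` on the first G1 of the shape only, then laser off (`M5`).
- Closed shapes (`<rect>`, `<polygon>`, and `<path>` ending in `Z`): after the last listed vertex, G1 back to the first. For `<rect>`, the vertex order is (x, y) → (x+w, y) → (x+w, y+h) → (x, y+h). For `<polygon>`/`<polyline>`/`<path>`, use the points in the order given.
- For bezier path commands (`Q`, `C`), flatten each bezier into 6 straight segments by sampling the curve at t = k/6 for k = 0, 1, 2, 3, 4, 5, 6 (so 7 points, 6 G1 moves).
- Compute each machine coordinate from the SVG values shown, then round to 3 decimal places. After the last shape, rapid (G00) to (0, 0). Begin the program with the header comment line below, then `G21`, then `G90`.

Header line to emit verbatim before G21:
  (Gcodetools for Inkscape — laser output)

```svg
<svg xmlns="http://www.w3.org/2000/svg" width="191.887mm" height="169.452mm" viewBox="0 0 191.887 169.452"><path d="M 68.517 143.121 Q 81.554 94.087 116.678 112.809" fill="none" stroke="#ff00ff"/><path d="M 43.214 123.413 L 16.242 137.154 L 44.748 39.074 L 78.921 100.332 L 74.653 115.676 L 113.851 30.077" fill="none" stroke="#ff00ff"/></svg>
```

Since the viewBox matches the mm dimensions, user units are millimetres directly. The only transform is the Y-flip y_m = 169.452 − y_svg.

Shape 1 is a quadratic bezier drawn with `<path>`. Its stroke #ff00ff means cut at S920, F1736. After flipping Y the toolpath is (68.517,26.331) → (73.476,40.794) → (79.662,51.492) → (87.076,58.426) → (95.716,61.596) → (105.584,61.002) → (116.678,56.643).

Shape 2 is a open polyline drawn with `<path>`. Its stroke #ff00ff means cut at S920, F1736. After flipping Y the toolpath is (43.214,46.039) → (16.242,32.298) → (44.748,130.378) → (78.921,69.120) → (74.653,53.776) → (113.851,139.375).

(Gcodetools for Inkscape — laser output)
G21
G90
G00 X68.517 Y26.331
M3 S920
G1 X73.476 Y40.794 F1736
G1 X79.662 Y51.492
G1 X87.076 Y58.426
G1 X95.716 Y61.596
G1 X105.584 Y61.002
G1 X116.678 Y56.643
M5
G00 X43.214 Y46.039
M3 S920
G1 X16.242 Y32.298 F1736
G1 X44.748 Y130.378
G1 X78.921 Y69.120
G1 X74.653 Y53.776
G1 X113.851 Y139.375
M5
G00 X0.000 Y0.000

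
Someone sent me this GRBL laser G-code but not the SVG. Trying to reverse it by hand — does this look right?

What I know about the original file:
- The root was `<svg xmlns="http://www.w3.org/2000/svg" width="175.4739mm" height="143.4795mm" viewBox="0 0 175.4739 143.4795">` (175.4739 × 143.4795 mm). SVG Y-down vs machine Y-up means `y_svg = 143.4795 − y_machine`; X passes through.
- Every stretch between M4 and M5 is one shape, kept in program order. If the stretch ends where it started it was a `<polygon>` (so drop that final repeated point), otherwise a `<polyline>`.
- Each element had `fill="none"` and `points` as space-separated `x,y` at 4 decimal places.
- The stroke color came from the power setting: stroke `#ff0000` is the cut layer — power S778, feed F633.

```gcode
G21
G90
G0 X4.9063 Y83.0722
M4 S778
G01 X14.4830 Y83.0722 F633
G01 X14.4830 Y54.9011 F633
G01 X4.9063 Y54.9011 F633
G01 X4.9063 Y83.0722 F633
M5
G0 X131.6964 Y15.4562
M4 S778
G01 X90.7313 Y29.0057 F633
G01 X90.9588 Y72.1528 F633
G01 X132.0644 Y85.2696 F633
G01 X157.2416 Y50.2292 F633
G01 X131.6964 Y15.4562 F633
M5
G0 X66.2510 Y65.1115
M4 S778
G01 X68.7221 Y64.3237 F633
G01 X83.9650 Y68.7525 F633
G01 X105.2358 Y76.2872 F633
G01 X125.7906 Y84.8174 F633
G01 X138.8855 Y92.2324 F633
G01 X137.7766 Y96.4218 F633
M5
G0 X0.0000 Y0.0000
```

y_svg = 143.4795 − y_m. Every run uses S778, so all elements get stroke `#ff0000` (cut).

[1] closed run; points: 4.9063,60.4073 14.4830,60.4073 14.4830,88.5784 4.9063,88.5784

[2] closed run; points: 131.6964,128.0233 90.7313,114.4738 90.9588,71.3267 132.0644,58.2099 157.2416,93.2503

[3] open run; points: 66.2510,78.3680 68.7221,79.1558 83.9650,74.7270 105.2358,67.1923 125.7906,58.6621 138.8855,51.2471 137.7766,47.0577

<svg xmlns="http://www.w3.org/2000/svg" width="175.4739mm" height="143.4795mm" viewBox="0 0 175.4739 143.4795">
  <polygon points="4.9063,60.4073 14.4830,60.4073 14.4830,88.5784 4.9063,88.5784" fill="none" stroke="#ff0000"/>
  <polygon points="131.6964,128.0233 90.7313,114.4738 90.9588,71.3267 132.0644,58.2099 157.2416,93.2503" fill="none" stroke="#ff0000"/>
  <polyline points="66.2510,78.3680 68.7221,79.1558 83.9650,74.7270 105.2358,67.1923 125.7906,58.6621 138.8855,51.2471 137.7766,47.0577" fill="none" stroke="#ff0000"/>
</svg>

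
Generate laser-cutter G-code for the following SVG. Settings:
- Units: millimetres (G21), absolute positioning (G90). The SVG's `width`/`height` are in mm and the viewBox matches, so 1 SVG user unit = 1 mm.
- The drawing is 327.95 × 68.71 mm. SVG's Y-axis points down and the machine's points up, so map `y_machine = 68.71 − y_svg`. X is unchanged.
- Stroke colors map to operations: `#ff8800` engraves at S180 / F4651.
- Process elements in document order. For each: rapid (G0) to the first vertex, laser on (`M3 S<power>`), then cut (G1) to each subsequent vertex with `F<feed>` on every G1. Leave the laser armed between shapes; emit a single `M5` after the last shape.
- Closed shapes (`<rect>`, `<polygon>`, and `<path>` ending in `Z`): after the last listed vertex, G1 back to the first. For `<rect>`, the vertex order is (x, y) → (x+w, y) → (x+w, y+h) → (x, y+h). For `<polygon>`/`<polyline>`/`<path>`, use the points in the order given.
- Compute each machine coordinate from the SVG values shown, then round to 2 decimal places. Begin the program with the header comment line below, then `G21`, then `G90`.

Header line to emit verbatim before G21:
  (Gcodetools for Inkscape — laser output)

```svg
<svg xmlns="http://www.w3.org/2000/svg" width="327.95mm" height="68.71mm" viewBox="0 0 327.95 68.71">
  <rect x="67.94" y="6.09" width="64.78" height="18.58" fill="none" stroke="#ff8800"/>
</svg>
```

1 u = 1 mm; y_m = 68.71 − y.

[1] `<rect>` rectangle, #ff8800→engrave S180 F4651: (67.94,62.62) → (132.72,62.62) → (132.72,44.04) → (67.94,44.04) → (67.94,62.62) (closed)

(Gcodetools for Inkscape — laser output)
G21
G90
G0 X67.94 Y62.62
M3 S180
G1 X132.72 Y62.62 F4651
G1 X132.72 Y44.04 F4651
G1 X67.94 Y44.04 F4651
G1 X67.94 Y62.62 F4651
M5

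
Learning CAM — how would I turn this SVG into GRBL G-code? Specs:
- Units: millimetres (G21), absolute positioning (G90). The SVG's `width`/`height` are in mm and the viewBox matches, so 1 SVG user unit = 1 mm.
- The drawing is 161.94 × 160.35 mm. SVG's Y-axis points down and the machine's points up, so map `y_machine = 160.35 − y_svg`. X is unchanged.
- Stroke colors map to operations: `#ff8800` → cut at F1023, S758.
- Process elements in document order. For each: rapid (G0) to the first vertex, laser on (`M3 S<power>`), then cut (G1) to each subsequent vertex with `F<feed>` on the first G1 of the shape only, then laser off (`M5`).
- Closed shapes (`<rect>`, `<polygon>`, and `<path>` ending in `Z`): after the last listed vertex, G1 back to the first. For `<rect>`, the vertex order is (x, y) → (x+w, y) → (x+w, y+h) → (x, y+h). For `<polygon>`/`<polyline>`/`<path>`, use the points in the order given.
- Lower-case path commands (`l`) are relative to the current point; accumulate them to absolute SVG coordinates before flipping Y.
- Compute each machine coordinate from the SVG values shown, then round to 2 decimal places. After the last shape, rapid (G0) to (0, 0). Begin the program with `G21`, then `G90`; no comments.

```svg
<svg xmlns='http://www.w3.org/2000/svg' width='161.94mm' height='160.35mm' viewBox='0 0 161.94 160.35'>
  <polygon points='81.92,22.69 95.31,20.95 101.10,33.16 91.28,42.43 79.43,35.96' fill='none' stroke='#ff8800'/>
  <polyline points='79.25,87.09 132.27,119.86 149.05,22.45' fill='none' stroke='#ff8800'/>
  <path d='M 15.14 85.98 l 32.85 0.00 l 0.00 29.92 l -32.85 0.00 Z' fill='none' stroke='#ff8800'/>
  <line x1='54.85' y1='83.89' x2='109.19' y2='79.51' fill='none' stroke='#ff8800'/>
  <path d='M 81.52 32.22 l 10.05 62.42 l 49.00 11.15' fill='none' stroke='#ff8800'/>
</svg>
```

1 u = 1 mm; y_m = 160.35 − y.

[1] `<polygon>` regular polygon, #ff8800→cut S758 F1023: (81.92,137.66) → (95.31,139.40) → (101.10,127.19) → (91.28,117.92) → (79.43,124.39) → (81.92,137.66) (closed)

[2] `<polyline>` open polyline, #ff8800→cut S758 F1023: (79.25,73.26) → (132.27,40.49) → (149.05,137.90)

[3] `<path>` rectangle, #ff8800→cut S758 F1023: (15.14,74.37) → (47.99,74.37) → (47.99,44.45) → (15.14,44.45) → (15.14,74.37) (closed)

[4] `<line>` line segment, #ff8800→cut S758 F1023: (54.85,76.46) → (109.19,80.84)

[5] `<path>` open polyline, #ff8800→cut S758 F1023: (81.52,128.13) → (91.57,65.71) → (140.57,54.56)

G21
G90
G0 X81.92 Y137.66
M3 S758
G1 X95.31 Y139.40 F1023
G1 X101.10 Y127.19
G1 X91.28 Y117.92
G1 X79.43 Y124.39
G1 X81.92 Y137.66
M5
G0 X79.25 Y73.26
M3 S758
G1 X132.27 Y40.49 F1023
G1 X149.05 Y137.90
M5
G0 X15.14 Y74.37
M3 S758
G1 X47.99 Y74.37 F1023
G1 X47.99 Y44.45
G1 X15.14 Y44.45
G1 X15.14 Y74.37
M5
G0 X54.85 Y76.46
M3 S758
G1 X109.19 Y80.84 F1023
M5
G0 X81.52 Y128.13
M3 S758
G1 X91.57 Y65.71 F1023
G1 X140.57 Y54.56
M5
G0 X0.00 Y0.00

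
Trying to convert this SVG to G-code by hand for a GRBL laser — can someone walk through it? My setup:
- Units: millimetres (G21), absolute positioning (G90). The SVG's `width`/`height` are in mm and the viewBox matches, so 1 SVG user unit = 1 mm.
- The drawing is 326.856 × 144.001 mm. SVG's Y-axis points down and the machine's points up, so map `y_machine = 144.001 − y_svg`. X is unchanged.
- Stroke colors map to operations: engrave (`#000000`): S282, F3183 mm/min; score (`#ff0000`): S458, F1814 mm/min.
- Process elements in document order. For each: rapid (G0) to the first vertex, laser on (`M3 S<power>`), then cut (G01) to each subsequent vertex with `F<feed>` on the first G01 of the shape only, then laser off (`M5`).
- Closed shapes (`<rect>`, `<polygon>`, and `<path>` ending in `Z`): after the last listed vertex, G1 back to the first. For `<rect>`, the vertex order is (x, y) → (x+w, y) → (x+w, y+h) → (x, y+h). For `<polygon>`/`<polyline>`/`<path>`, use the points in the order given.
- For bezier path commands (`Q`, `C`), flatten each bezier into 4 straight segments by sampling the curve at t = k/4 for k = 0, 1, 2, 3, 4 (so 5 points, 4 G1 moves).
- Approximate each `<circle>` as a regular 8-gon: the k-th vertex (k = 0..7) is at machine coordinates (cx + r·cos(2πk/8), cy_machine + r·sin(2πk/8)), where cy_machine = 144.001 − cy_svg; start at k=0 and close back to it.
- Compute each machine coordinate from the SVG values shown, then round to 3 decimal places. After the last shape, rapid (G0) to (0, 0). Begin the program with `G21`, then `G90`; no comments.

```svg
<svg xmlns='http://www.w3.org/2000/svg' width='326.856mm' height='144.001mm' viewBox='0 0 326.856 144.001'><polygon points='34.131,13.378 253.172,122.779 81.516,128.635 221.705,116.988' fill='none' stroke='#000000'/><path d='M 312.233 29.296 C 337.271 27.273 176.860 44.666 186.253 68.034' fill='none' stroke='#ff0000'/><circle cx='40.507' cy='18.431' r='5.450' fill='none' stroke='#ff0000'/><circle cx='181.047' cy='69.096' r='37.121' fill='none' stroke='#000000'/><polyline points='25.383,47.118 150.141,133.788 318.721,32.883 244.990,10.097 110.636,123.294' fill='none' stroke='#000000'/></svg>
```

Since the viewBox matches the mm dimensions, user units are millimetres directly. The only transform is the Y-flip y_m = 144.001 − y_svg.

Shape 1 is a closed polygon drawn with `<polygon>`. Its stroke #000000 means engrave at S282, F3183. After flipping Y the toolpath is (34.131,130.623) → (253.172,21.222) → (81.516,15.366) → (221.705,27.013) → (34.131,130.623), returning to the start.

Shape 2 is a cubic bezier drawn with `<path>`. Its stroke #ff0000 means score at S458, F1814. After flipping Y the toolpath is (312.233,114.705) → (301.791,112.792) → (255.110,104.858) → (205.496,92.163) → (186.253,75.967).

Shape 3 is a circle drawn with `<circle>`. Its stroke #ff0000 means score at S458, F1814. After flipping Y the toolpath is (45.957,125.570) → (44.361,129.424) → (40.507,131.020) → (36.653,129.424) → (35.057,125.570) → (36.653,121.716) → (40.507,120.120) → (44.361,121.716) → (45.957,125.570), returning to the start.

Shape 4 is a circle drawn with `<circle>`. Its stroke #000000 means engrave at S282, F3183. After flipping Y the toolpath is (218.168,74.905) → (207.296,101.154) → (181.047,112.026) → (154.798,101.154) → (143.926,74.905) → (154.798,48.656) → (181.047,37.784) → (207.296,48.656) → (218.168,74.905), returning to the start.

Shape 5 is a open polyline drawn with `<polyline>`. Its stroke #000000 means engrave at S282, F3183. After flipping Y the toolpath is (25.383,96.883) → (150.141,10.213) → (318.721,111.118) → (244.990,133.904) → (110.636,20.707).

G21
G90
G0 X34.131 Y130.623
M3 S282
G01 X253.172 Y21.222 F3183
G01 X81.516 Y15.366
G01 X221.705 Y27.013
G01 X34.131 Y130.623
M5
G0 X312.233 Y114.705
M3 S458
G01 X301.791 Y112.792 F1814
G01 X255.110 Y104.858
G01 X205.496 Y92.163
G01 X186.253 Y75.967
M5
G0 X45.957 Y125.570
M3 S458
G01 X44.361 Y129.424 F1814
G01 X40.507 Y131.020
G01 X36.653 Y129.424
G01 X35.057 Y125.570
G01 X36.653 Y121.716
G01 X40.507 Y120.120
G01 X44.361 Y121.716
G01 X45.957 Y125.570
M5
G0 X218.168 Y74.905
M3 S282
G01 X207.296 Y101.154 F3183
G01 X181.047 Y112.026
G01 X154.798 Y101.154
G01 X143.926 Y74.905
G01 X154.798 Y48.656
G01 X181.047 Y37.784
G01 X207.296 Y48.656
G01 X218.168 Y74.905
M5
G0 X25.383 Y96.883
M3 S282
G01 X150.141 Y10.213 F3183
G01 X318.721 Y111.118
G01 X244.990 Y133.904
G01 X110.636 Y20.707
M5
G0 X0.000 Y0.000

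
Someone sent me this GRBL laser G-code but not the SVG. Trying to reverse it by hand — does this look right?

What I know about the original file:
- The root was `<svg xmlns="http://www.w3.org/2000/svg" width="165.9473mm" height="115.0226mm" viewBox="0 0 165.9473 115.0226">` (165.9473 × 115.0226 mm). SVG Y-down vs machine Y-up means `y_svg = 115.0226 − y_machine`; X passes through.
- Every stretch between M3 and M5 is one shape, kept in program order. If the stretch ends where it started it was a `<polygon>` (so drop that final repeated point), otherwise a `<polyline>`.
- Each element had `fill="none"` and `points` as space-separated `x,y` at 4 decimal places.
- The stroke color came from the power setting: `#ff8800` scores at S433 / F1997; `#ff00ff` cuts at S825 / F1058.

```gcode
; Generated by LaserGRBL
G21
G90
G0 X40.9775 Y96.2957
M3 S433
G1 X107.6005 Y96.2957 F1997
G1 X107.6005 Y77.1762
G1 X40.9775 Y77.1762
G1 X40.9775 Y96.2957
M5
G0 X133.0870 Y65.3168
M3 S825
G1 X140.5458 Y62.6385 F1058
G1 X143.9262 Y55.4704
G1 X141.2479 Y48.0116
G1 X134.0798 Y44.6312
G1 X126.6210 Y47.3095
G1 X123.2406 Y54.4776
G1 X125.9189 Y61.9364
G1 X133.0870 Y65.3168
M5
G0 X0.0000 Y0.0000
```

Machine Y-up, SVG Y-down with viewBox height 115.0226, so y_svg = 115.0226 − y_machine; X carries over.

Run 1: S433 ⇒ score layer `#ff8800`. The run returns to its start, so emit a `<polygon>` with points (Y-flipped): 40.9775,18.7269 107.6005,18.7269 107.6005,37.8464 40.9775,37.8464.

Run 2: S825 ⇒ cut layer `#ff00ff`. The run returns to its start, so emit a `<polygon>` with points (Y-flipped): 133.0870,49.7058 140.5458,52.3841 143.9262,59.5522 141.2479,67.0110 134.0798,70.3914 126.6210,67.7131 123.2406,60.5450 125.9189,53.0862.

<svg xmlns="http://www.w3.org/2000/svg" width="165.9473mm" height="115.0226mm" viewBox="0 0 165.9473 115.0226">
  <polygon points="40.9775,18.7269 107.6005,18.7269 107.6005,37.8464 40.9775,37.8464" fill="none" stroke="#ff8800"/>
  <polygon points="133.0870,49.7058 140.5458,52.3841 143.9262,59.5522 141.2479,67.0110 134.0798,70.3914 126.6210,67.7131 123.2406,60.5450 125.9189,53.0862" fill="none" stroke="#ff00ff"/>
</svg>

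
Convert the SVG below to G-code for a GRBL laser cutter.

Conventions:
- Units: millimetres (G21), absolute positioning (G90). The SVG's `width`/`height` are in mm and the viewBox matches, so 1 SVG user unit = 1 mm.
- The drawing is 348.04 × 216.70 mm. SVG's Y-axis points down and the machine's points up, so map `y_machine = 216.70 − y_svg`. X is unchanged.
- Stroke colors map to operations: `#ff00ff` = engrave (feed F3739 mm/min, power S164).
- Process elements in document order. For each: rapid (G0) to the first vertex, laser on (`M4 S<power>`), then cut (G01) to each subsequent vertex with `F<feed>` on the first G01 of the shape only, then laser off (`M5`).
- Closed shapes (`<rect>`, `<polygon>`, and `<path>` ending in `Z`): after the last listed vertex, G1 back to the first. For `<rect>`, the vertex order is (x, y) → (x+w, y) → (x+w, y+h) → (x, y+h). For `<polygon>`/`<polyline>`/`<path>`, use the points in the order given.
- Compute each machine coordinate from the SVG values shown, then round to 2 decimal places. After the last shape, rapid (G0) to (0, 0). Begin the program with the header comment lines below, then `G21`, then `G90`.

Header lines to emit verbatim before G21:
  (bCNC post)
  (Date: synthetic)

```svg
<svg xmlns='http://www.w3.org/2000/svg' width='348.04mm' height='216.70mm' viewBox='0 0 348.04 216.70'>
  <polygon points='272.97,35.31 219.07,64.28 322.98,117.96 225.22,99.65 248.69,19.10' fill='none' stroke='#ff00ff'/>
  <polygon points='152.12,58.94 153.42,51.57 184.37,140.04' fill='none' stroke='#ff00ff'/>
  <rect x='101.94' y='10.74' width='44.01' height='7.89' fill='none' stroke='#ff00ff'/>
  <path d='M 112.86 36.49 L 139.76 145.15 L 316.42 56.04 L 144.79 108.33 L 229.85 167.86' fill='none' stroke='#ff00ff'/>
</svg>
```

(bCNC post)
(Date: synthetic)
G21
G90
G0 X272.97 Y181.39
M4 S164
G01 X219.07 Y152.42 F3739
G01 X322.98 Y98.74
G01 X225.22 Y117.05
G01 X248.69 Y197.60
G01 X272.97 Y181.39
M5
G0 X152.12 Y157.76
M4 S164
G01 X153.42 Y165.13 F3739
G01 X184.37 Y76.66
G01 X152.12 Y157.76
M5
G0 X101.94 Y205.96
M4 S164
G01 X145.95 Y205.96 F3739
G01 X145.95 Y198.07
G01 X101.94 Y198.07
G01 X101.94 Y205.96
M5
G0 X112.86 Y180.21
M4 S164
G01 X139.76 Y71.55 F3739
G01 X316.42 Y160.66
G01 X144.79 Y108.37
G01 X229.85 Y48.84
M5
G0 X0.00 Y0.00

Since the viewBox matches the mm dimensions, user units are millimetres directly. The only transform is the Y-flip y_m = 216.70 − y_svg.

Shape 1 is a closed polygon drawn with `<polygon>`. Its stroke #ff00ff means engrave at S164, F3739. After flipping Y the toolpath is (272.97,181.39) → (219.07,152.42) → (322.98,98.74) → (225.22,117.05) → (248.69,197.60) → (272.97,181.39), returning to the start.

Shape 2 is a closed polygon drawn with `<polygon>`. Its stroke #ff00ff means engrave at S164, F3739. After flipping Y the toolpath is (152.12,157.76) → (153.42,165.13) → (184.37,76.66) → (152.12,157.76), returning to the start.

Shape 3 is a rectangle drawn with `<rect>`. Its stroke #ff00ff means engrave at S164, F3739. After flipping Y the toolpath is (101.94,205.96) → (145.95,205.96) → (145.95,198.07) → (101.94,198.07) → (101.94,205.96), returning to the start.

Shape 4 is a open polyline drawn with `<path>`. Its stroke #ff00ff means engrave at S164, F3739. After flipping Y the toolpath is (112.86,180.21) → (139.76,71.55) → (316.42,160.66) → (144.79,108.37) → (229.85,48.84).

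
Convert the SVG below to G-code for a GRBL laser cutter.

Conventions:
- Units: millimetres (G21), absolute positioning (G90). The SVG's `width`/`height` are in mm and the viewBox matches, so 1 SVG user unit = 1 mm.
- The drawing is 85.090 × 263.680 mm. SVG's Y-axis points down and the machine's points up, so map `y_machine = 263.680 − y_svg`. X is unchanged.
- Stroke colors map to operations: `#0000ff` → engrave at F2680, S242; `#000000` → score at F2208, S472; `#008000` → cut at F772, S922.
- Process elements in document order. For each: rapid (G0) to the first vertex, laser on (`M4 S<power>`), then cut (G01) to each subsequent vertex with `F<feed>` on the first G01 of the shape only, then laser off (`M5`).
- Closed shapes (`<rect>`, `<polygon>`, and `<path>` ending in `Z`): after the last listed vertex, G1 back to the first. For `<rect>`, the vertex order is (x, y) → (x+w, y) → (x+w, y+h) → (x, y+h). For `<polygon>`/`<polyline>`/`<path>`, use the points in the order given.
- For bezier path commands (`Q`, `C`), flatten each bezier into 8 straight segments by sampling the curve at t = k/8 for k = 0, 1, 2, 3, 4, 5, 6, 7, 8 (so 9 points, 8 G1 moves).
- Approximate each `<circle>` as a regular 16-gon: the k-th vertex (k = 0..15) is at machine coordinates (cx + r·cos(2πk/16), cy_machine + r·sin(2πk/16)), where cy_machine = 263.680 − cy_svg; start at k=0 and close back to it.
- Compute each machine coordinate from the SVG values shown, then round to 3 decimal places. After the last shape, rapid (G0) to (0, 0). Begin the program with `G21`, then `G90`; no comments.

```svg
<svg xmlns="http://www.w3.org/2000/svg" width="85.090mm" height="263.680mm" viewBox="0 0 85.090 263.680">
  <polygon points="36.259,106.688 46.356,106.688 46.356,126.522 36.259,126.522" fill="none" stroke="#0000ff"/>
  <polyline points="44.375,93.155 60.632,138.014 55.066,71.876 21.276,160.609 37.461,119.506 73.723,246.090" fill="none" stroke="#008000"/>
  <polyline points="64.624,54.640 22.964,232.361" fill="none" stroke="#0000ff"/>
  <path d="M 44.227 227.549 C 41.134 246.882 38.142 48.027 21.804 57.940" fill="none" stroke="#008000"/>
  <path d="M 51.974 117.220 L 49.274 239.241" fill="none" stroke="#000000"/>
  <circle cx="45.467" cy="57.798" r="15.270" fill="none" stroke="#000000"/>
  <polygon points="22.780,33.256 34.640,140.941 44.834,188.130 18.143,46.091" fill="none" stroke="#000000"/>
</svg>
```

viewBox `0 0 85.090 263.680` with mm width/height → 1 unit = 1 mm. Flip: y_m = 263.680 − y_svg.

**Shape 1** — `<polygon>` rectangle, stroke `#0000ff` → engrave (S242, F2680). Machine vertices: (36.259,156.992) → (46.356,156.992) → (46.356,137.158) → (36.259,137.158) → (36.259,156.992). Closed: final G1 returns to the first vertex.

**Shape 2** — `<polyline>` open polyline, stroke `#008000` → cut (S922, F772). Machine vertices: (44.375,170.525) → (60.632,125.666) → (55.066,191.804) → (21.276,103.071) → (37.461,144.174) → (73.723,17.590). Open path.

**Shape 3** — `<polyline>` line segment, stroke `#0000ff` → engrave (S242, F2680). Machine vertices: (64.624,209.040) → (22.964,31.319). Open path.

**Shape 4** — `<path>` cubic bezier, stroke `#008000` → cut (S922, F772). Control points (SVG): P0=(44.227,227.549), P1=(41.134,246.882), P2=(38.142,48.027), P3=(21.804,57.940); sampled at t=k/8. Machine vertices: (44.227,36.131) → (43.046,38.275) → (41.716,55.870) → (40.081,83.914) → (37.982,117.403) → (35.263,151.333) → (31.765,180.702) → (27.331,200.505) → (21.804,205.740). Open path.

**Shape 5** — `<path>` line segment, stroke `#000000` → score (S472, F2208). Machine vertices: (51.974,146.460) → (49.274,24.439). Open path.

**Shape 6** — `<circle>` circle, stroke `#000000` → score (S472, F2208). Machine vertices: (60.737,205.882) → (59.575,211.726) → (56.265,216.680) → (51.311,219.990) → (45.467,221.152) → (39.623,219.990) → (34.669,216.680) → (31.359,211.726) → (30.197,205.882) → (31.359,200.038) → (34.669,195.084) → (39.623,191.774) → (45.467,190.612) → (51.311,191.774) → (56.265,195.084) → (59.575,200.038) → (60.737,205.882). Closed: final G1 returns to the first vertex.

**Shape 7** — `<polygon>` closed polygon, stroke `#000000` → score (S472, F2208). Machine vertices: (22.780,230.424) → (34.640,122.739) → (44.834,75.550) → (18.143,217.589) → (22.780,230.424). Closed: final G1 returns to the first vertex.

G21
G90
G0 X36.259 Y156.992
M4 S242
G01 X46.356 Y156.992 F2680
G01 X46.356 Y137.158
G01 X36.259 Y137.158
G01 X36.259 Y156.992
M5
G0 X44.375 Y170.525
M4 S922
G01 X60.632 Y125.666 F772
G01 X55.066 Y191.804
G01 X21.276 Y103.071
G01 X37.461 Y144.174
G01 X73.723 Y17.590
M5
G0 X64.624 Y209.040
M4 S242
G01 X22.964 Y31.319 F2680
M5
G0 X44.227 Y36.131
M4 S922
G01 X43.046 Y38.275 F772
G01 X41.716 Y55.870
G01 X40.081 Y83.914
G01 X37.982 Y117.403
G01 X35.263 Y151.333
G01 X31.765 Y180.702
G01 X27.331 Y200.505
G01 X21.804 Y205.740
M5
G0 X51.974 Y146.460
M4 S472
G01 X49.274 Y24.439 F2208
M5
G0 X60.737 Y205.882
M4 S472
G01 X59.575 Y211.726 F2208
G01 X56.265 Y216.680
G01 X51.311 Y219.990
G01 X45.467 Y221.152
G01 X39.623 Y219.990
G01 X34.669 Y216.680
G01 X31.359 Y211.726
G01 X30.197 Y205.882
G01 X31.359 Y200.038
G01 X34.669 Y195.084
G01 X39.623 Y191.774
G01 X45.467 Y190.612
G01 X51.311 Y191.774
G01 X56.265 Y195.084
G01 X59.575 Y200.038
G01 X60.737 Y205.882
M5
G0 X22.780 Y230.424
M4 S472
G01 X34.640 Y122.739 F2208
G01 X44.834 Y75.550
G01 X18.143 Y217.589
G01 X22.780 Y230.424
M5
G0 X0.000 Y0.000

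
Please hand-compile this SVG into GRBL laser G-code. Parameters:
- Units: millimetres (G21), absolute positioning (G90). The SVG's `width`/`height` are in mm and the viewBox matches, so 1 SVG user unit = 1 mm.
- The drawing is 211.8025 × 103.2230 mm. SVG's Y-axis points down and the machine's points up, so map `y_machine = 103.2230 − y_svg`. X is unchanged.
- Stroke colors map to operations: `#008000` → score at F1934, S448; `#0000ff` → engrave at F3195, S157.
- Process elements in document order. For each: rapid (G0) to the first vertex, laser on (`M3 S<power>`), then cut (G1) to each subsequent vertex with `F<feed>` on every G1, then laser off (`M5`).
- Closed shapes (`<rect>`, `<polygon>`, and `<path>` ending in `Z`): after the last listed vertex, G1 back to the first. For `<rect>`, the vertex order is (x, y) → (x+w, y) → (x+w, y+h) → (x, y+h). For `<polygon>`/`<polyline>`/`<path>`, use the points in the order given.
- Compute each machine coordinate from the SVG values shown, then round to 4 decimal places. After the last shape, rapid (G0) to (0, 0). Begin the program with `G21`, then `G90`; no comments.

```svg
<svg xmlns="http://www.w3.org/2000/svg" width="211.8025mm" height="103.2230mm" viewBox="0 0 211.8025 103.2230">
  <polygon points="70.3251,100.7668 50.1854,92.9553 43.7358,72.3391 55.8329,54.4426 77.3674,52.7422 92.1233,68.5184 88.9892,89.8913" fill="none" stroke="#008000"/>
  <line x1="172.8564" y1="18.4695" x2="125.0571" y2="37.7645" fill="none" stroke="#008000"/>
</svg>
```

Since the viewBox matches the mm dimensions, user units are millimetres directly. The only transform is the Y-flip y_m = 103.2230 − y_svg.

Shape 1 is a regular polygon drawn with `<polygon>`. Its stroke #008000 means score at S448, F1934. After flipping Y the toolpath is (70.3251,2.4562) → (50.1854,10.2677) → (43.7358,30.8839) → (55.8329,48.7804) → (77.3674,50.4808) → (92.1233,34.7046) → (88.9892,13.3317) → (70.3251,2.4562), returning to the start.

Shape 2 is a line segment drawn with `<line>`. Its stroke #008000 means score at S448, F1934. After flipping Y the toolpath is (172.8564,84.7535) → (125.0571,65.4585).

G21
G90
G0 X70.3251 Y2.4562
M3 S448
G1 X50.1854 Y10.2677 F1934
G1 X43.7358 Y30.8839 F1934
G1 X55.8329 Y48.7804 F1934
G1 X77.3674 Y50.4808 F1934
G1 X92.1233 Y34.7046 F1934
G1 X88.9892 Y13.3317 F1934
G1 X70.3251 Y2.4562 F1934
M5
G0 X172.8564 Y84.7535
M3 S448
G1 X125.0571 Y65.4585 F1934
M5
G0 X0.0000 Y0.0000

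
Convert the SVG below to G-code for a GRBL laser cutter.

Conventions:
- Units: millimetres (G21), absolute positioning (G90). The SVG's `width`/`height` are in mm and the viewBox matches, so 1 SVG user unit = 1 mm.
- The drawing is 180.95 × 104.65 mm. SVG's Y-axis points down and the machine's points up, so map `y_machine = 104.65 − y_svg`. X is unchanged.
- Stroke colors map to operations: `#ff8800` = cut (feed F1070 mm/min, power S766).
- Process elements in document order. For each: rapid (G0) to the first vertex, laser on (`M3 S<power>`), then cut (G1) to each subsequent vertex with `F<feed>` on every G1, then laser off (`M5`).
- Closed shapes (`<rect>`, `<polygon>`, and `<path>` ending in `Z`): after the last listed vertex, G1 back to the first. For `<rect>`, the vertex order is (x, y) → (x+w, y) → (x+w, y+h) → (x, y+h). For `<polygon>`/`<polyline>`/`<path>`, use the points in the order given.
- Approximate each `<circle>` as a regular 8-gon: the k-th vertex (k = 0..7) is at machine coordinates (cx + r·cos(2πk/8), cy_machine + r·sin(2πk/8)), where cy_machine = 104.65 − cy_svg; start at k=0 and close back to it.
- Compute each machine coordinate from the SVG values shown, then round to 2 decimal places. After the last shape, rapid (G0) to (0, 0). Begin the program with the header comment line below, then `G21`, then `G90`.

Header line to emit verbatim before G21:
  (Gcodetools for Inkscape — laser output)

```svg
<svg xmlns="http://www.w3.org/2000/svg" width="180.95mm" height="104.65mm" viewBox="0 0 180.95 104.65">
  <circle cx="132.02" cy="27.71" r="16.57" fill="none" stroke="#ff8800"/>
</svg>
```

(Gcodetools for Inkscape — laser output)
G21
G90
G0 X148.59 Y76.94
M3 S766
G1 X143.74 Y88.66 F1070
G1 X132.02 Y93.51 F1070
G1 X120.30 Y88.66 F1070
G1 X115.45 Y76.94 F1070
G1 X120.30 Y65.22 F1070
G1 X132.02 Y60.37 F1070
G1 X143.74 Y65.22 F1070
G1 X148.59 Y76.94 F1070
M5
G0 X0.00 Y0.00

Since the viewBox matches the mm dimensions, user units are millimetres directly. The only transform is the Y-flip y_m = 104.65 − y_svg.

Shape 1 is a circle drawn with `<circle>`. Its stroke #ff8800 means cut at S766, F1070. After flipping Y the toolpath is (148.59,76.94) → (143.74,88.66) → (132.02,93.51) → (120.30,88.66) → (115.45,76.94) → (120.30,65.22) → (132.02,60.37) → (143.74,65.22) → (148.59,76.94), returning to the start.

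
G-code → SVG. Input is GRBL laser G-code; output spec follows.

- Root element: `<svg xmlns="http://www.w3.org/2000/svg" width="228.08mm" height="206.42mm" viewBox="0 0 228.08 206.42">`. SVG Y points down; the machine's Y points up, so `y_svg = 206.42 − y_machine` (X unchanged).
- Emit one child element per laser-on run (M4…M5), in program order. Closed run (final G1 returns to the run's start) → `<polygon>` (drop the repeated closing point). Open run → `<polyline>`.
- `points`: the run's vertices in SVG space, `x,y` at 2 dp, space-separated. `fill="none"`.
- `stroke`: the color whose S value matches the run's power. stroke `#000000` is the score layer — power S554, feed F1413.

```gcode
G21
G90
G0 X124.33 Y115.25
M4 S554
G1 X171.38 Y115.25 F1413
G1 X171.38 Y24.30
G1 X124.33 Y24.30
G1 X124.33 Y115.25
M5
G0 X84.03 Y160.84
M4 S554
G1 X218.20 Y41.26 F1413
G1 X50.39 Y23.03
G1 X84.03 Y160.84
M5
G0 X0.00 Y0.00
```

<svg xmlns="http://www.w3.org/2000/svg" width="228.08mm" height="206.42mm" viewBox="0 0 228.08 206.42">
  <polygon points="124.33,91.17 171.38,91.17 171.38,182.12 124.33,182.12" fill="none" stroke="#000000"/>
  <polygon points="84.03,45.58 218.20,165.16 50.39,183.39" fill="none" stroke="#000000"/>
</svg>

Machine Y-up, SVG Y-down with viewBox height 206.42, so y_svg = 206.42 − y_machine; X carries over. Every run uses S554, so all elements get stroke `#000000` (score).

Run 1: The run returns to its start, so emit a `<polygon>` with points (Y-flipped): 124.33,91.17 171.38,91.17 171.38,182.12 124.33,182.12.

Run 2: The run returns to its start, so emit a `<polygon>` with points (Y-flipped): 84.03,45.58 218.20,165.16 50.39,183.39.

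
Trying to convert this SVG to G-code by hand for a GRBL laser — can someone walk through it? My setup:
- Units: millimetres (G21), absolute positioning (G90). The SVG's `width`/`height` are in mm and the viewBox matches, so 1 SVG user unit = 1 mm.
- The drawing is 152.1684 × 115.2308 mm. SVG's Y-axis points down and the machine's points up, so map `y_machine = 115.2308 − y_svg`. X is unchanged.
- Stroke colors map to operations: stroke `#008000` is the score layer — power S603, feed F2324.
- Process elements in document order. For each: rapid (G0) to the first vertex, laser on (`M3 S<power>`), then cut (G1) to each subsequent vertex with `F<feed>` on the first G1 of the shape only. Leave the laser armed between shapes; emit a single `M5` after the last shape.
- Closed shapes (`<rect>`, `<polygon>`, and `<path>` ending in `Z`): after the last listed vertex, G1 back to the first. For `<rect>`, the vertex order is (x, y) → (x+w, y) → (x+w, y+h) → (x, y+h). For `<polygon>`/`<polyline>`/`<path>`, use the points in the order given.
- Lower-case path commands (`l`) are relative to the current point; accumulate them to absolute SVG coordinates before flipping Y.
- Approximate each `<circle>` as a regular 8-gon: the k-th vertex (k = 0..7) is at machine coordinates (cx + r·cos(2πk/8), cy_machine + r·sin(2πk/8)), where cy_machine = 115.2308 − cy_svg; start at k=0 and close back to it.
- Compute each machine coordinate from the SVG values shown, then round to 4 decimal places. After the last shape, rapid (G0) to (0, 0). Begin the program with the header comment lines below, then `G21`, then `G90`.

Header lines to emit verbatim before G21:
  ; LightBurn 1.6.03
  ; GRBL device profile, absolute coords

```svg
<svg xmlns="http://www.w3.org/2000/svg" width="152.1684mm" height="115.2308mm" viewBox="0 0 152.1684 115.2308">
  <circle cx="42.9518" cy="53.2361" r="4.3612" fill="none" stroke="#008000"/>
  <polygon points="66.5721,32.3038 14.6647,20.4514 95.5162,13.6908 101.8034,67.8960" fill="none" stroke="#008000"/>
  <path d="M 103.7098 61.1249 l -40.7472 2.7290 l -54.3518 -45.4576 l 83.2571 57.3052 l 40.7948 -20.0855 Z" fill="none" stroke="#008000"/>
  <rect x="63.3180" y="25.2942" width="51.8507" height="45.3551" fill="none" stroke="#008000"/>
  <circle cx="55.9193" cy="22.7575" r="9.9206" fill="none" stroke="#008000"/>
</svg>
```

; LightBurn 1.6.03
; GRBL device profile, absolute coords
G21
G90
G0 X47.3130 Y61.9947
M3 S603
G1 X46.0356 Y65.0785 F2324
G1 X42.9518 Y66.3559
G1 X39.8680 Y65.0785
G1 X38.5906 Y61.9947
G1 X39.8680 Y58.9109
G1 X42.9518 Y57.6335
G1 X46.0356 Y58.9109
G1 X47.3130 Y61.9947
G0 X66.5721 Y82.9270
M3 S603
G1 X14.6647 Y94.7794 F2324
G1 X95.5162 Y101.5400
G1 X101.8034 Y47.3348
G1 X66.5721 Y82.9270
G0 X103.7098 Y54.1059
M3 S603
G1 X62.9626 Y51.3769 F2324
G1 X8.6108 Y96.8345
G1 X91.8679 Y39.5293
G1 X132.6627 Y59.6148
G1 X103.7098 Y54.1059
G0 X63.3180 Y89.9366
M3 S603
G1 X115.1687 Y89.9366 F2324
G1 X115.1687 Y44.5815
G1 X63.3180 Y44.5815
G1 X63.3180 Y89.9366
G0 X65.8399 Y92.4733
M3 S603
G1 X62.9342 Y99.4882 F2324
G1 X55.9193 Y102.3939
G1 X48.9044 Y99.4882
G1 X45.9987 Y92.4733
G1 X48.9044 Y85.4584
G1 X55.9193 Y82.5527
G1 X62.9342 Y85.4584
G1 X65.8399 Y92.4733
M5
G0 X0.0000 Y0.0000

1 u = 1 mm; y_m = 115.2308 − y.

[1] `<circle>` circle, #008000→score S603 F2324: (47.3130,61.9947) → (46.0356,65.0785) → (42.9518,66.3559) → (39.8680,65.0785) → (38.5906,61.9947) → (39.8680,58.9109) → (42.9518,57.6335) → (46.0356,58.9109) → (47.3130,61.9947) (closed)

[2] `<polygon>` closed polygon, #008000→score S603 F2324: (66.5721,82.9270) → (14.6647,94.7794) → (95.5162,101.5400) → (101.8034,47.3348) → (66.5721,82.9270) (closed)

[3] `<path>` closed polygon, #008000→score S603 F2324: (103.7098,54.1059) → (62.9626,51.3769) → (8.6108,96.8345) → (91.8679,39.5293) → (132.6627,59.6148) → (103.7098,54.1059) (closed)

[4] `<rect>` rectangle, #008000→score S603 F2324: (63.3180,89.9366) → (115.1687,89.9366) → (115.1687,44.5815) → (63.3180,44.5815) → (63.3180,89.9366) (closed)

[5] `<circle>` circle, #008000→score S603 F2324: (65.8399,92.4733) → (62.9342,99.4882) → (55.9193,102.3939) → (48.9044,99.4882) → (45.9987,92.4733) → (48.9044,85.4584) → (55.9193,82.5527) → (62.9342,85.4584) → (65.8399,92.4733) (closed)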